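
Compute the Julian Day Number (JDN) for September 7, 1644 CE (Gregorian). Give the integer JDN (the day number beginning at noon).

JDN 2299161 is 15 October 1582 CE (Gregorian); the target day is +22608 days from there, so JDN = 2321769.

2321769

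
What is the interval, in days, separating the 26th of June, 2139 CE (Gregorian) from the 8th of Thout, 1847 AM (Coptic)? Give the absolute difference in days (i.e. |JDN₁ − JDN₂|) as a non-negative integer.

3202

First date → JDN 2502490; second date → JDN 2499288.
The interval is |2502490 − 2499288| = 3202 days.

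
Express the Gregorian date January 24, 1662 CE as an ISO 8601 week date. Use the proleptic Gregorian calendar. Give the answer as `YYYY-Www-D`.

The weekday is Tuesday (ISO weekday 2).
That Tuesday belongs to ISO week 4 of ISO year 1662.

1662-W04-2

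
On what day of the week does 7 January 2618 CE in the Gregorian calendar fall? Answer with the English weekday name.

JDN 2677271 mod 7 = 2, and JDN 0 was a Monday, so this is a Wednesday.

Wednesday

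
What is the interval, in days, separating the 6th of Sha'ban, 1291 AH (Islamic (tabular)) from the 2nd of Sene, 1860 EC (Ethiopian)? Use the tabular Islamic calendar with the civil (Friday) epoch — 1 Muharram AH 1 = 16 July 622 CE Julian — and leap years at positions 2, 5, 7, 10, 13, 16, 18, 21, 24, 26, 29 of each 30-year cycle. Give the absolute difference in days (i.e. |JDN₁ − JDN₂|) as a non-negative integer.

2293

First date → JDN 2405785; second date → JDN 2403492.
The interval is |2405785 − 2403492| = 2293 days.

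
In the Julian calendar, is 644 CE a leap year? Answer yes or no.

yes

644 mod 4 = 0, so it is a leap year in the Julian calendar.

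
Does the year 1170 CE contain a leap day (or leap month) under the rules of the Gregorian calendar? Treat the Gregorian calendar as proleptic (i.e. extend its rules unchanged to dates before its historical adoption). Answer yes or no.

1170 is not divisible by 4, so it is a common year.

no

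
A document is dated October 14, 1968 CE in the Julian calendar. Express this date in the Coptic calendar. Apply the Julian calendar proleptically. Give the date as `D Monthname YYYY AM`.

17 Paopi 1685 AM

Julian Day Number of the source date = 2440157.
Converting JDN 2440157 to the Coptic calendar gives 17 Paopi 1685 AM.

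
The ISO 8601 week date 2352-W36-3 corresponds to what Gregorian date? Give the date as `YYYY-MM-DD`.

ISO week 1 of 2352 is the week containing the first Thursday of 2352.
Week 36, day 3 (Wednesday) lands on 2352-09-03.

2352-09-03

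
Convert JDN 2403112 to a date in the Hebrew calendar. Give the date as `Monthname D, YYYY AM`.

Iyar 20, 5627 AM

JDN 2403112 is 25 May 1867 in the Gregorian calendar.
In the Hebrew calendar that day is Iyar 20, 5627 AM.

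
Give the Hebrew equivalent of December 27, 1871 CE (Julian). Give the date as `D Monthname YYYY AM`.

Both dates share Julian Day Number 2404801; in the Hebrew calendar that is 27 Tevet 5632 AM.

27 Tevet 5632 AM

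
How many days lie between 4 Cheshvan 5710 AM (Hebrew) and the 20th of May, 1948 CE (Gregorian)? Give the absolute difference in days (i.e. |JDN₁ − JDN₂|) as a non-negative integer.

525

First date → JDN 2433217; second date → JDN 2432692.
The interval is |2433217 − 2432692| = 525 days.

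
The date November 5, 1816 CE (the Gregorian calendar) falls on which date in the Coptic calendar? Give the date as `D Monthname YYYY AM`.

Both dates share Julian Day Number 2384649; in the Coptic calendar that is 27 Paopi 1533 AM.

27 Paopi 1533 AM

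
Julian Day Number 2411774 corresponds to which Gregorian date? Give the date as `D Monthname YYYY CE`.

JDN 2451545 is 1 Jan 2000; 2411774 is −39771 days from there.

10 February 1891 CE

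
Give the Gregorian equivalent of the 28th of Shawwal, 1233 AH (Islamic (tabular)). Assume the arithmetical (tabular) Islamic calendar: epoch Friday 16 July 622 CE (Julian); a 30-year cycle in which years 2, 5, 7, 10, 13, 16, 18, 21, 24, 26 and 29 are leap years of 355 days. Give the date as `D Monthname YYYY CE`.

Julian Day Number of the source date = 2385313.
Converting JDN 2385313 to the Gregorian calendar gives 31 August 1818 CE.

31 August 1818 CE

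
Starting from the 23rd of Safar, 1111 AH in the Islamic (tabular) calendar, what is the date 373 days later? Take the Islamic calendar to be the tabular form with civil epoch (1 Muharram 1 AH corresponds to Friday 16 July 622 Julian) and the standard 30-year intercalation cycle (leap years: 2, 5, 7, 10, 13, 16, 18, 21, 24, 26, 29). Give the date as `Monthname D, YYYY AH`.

The starting date is JDN 2341839; 2341839 + 373 = 2342212.
JDN 2342212 corresponds to Rabi' al-Awwal 13, 1112 AH.

Rabi' al-Awwal 13, 1112 AH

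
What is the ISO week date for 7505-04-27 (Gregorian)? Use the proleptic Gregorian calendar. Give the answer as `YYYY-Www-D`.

The weekday is Thursday (ISO weekday 4).
That Thursday belongs to ISO week 17 of ISO year 7505.

7505-W17-4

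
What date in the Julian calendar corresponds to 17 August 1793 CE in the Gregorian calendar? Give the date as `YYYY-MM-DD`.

1793-08-06

The Julian–Gregorian offset here is 11 days (Julian trailing).
17 August 1793 Gregorian − 11 days → 6 August 1793 Julian.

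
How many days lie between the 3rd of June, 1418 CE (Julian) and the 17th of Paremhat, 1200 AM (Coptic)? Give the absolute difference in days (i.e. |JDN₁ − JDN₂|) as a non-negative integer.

24025

First date → JDN 2239136; second date → JDN 2263161.
The interval is |2239136 − 2263161| = 24025 days.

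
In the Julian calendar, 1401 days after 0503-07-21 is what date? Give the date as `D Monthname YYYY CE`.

The starting date is JDN 1904980; 1904980 + 1401 = 1906381.
JDN 1906381 corresponds to 22 May 507 CE.

22 May 507 CE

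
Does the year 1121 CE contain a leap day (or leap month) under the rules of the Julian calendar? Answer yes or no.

1121 mod 4 = 1, so it is a common year in the Julian calendar.

no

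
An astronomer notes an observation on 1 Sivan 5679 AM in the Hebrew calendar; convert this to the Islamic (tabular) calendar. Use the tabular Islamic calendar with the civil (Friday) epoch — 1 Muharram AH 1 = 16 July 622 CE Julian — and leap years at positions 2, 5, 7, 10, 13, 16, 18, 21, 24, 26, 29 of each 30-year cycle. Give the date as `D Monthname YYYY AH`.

Julian Day Number of the source date = 2422109.
Converting JDN 2422109 to the tabular Islamic calendar gives 29 Sha'ban 1337 AH.

29 Sha'ban 1337 AH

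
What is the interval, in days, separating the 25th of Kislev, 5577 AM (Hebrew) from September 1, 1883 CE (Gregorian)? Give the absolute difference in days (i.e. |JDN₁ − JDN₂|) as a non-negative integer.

24366

JDN of the first date = 2384689.
JDN of the second date = 2409055.
|2409055 − 2384689| = 24366.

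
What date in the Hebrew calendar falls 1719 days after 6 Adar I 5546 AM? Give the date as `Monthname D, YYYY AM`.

JDN of 6 Adar I 5546 AM = 2373418.
2373418 + 1719 = 2375137.
JDN 2375137 in the Hebrew calendar is Cheshvan 12, 5551 AM.

Cheshvan 12, 5551 AM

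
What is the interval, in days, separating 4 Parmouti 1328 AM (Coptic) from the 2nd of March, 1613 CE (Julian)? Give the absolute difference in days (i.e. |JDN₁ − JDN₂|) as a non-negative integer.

First date → JDN 2309930; second date → JDN 2310267.
The interval is |2309930 − 2310267| = 337 days.

337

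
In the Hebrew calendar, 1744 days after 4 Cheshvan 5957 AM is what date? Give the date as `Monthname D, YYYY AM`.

Av 7, 5961 AM

Counting 1744 days forward from JDN 2523433 reaches JDN 2525177, which is Av 7, 5961 AM.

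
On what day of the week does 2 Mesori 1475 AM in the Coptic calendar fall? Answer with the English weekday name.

In the Gregorian calendar this is 6 August 1759 (JDN 2363739).
2363739 ≡ 0 (mod 7); counting from Monday = 0 gives Monday.

Monday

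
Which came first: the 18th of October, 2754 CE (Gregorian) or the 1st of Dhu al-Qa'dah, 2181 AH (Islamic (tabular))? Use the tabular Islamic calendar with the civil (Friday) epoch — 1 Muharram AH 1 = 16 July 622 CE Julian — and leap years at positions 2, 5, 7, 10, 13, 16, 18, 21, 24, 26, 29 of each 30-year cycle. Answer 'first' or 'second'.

second

First date → JDN 2727228; second date → JDN 2721254.
JDN 2721254 < JDN 2727228, so the second date is earlier.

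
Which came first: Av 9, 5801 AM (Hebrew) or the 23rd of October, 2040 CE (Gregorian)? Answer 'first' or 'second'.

second

First date → JDN 2466738; second date → JDN 2466451.
JDN 2466451 < JDN 2466738, so the second date is earlier.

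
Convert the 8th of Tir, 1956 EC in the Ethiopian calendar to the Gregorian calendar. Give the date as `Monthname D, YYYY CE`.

January 17, 1964 CE

Julian Day Number of the source date = 2438412.
Converting JDN 2438412 to the Gregorian calendar gives 17 January 1964 CE.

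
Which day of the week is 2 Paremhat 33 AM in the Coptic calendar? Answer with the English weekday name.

Tuesday

In the proleptic Gregorian calendar this is 27 February 317 (JDN 1836899).
Since JDN mod 7 = 1 (0 = Monday), the day is Tuesday.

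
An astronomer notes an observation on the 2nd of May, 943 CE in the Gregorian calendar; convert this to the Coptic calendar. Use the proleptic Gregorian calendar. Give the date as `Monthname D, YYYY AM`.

Julian Day Number of the source date = 2065605.
Converting JDN 2065605 to the Coptic calendar gives 2 Pashons 659 AM.

Pashons 2, 659 AM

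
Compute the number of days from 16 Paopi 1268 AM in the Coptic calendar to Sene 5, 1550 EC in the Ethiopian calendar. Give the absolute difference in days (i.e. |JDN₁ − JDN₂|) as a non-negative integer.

First date → JDN 2287847; second date → JDN 2290267.
The interval is |2287847 − 2290267| = 2420 days.

2420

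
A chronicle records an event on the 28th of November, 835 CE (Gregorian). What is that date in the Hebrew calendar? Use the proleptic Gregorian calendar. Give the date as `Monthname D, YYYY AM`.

Kislev 29, 4596 AM

Julian Day Number of the source date = 2026369.
Converting JDN 2026369 to the Hebrew calendar gives 29 Kislev 4596 AM.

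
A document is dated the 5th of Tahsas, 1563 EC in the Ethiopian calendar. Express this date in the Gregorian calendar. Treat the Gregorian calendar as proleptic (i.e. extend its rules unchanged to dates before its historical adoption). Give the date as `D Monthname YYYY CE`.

Julian Day Number of the source date = 2294835.
Converting JDN 2294835 to the Gregorian calendar gives 11 December 1570 CE.

11 December 1570 CE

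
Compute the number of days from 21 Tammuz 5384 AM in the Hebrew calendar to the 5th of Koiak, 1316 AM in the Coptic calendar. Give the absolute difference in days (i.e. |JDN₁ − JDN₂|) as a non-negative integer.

JDN of the first date = 2314403.
JDN of the second date = 2305428.
|2305428 − 2314403| = 8975.

8975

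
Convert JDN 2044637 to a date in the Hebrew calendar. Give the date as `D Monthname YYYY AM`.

18 Kislev 4646 AM

JDN 2044637 is 3 December 885 in the proleptic Gregorian calendar.
In the Hebrew calendar that day is 18 Kislev 4646 AM.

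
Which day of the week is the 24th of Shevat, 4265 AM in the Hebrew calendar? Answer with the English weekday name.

Equivalently 16 February 505 Gregorian, JDN 1905554.
JDN 1905554 mod 7 = 0, and JDN 0 was a Monday, so this is a Monday.

Monday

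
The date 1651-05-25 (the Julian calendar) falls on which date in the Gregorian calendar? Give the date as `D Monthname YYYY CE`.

The Julian–Gregorian offset here is 10 days (Julian trailing).
25 May 1651 Julian + 10 days → 4 June 1651 Gregorian.

4 June 1651 CE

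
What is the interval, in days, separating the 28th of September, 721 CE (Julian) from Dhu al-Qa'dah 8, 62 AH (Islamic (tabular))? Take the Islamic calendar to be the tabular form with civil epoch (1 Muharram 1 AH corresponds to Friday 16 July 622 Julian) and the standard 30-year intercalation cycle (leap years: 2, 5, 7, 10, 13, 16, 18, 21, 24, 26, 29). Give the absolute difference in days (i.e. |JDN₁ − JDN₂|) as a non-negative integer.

14316

First date → JDN 1984674; second date → JDN 1970358.
The interval is |1984674 − 1970358| = 14316 days.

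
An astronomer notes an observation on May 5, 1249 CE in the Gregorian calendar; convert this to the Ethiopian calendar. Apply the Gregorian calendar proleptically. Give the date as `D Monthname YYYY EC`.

Julian Day Number of the source date = 2177373.
Converting JDN 2177373 to the Ethiopian calendar gives 3 Ginbot 1241 EC.

3 Ginbot 1241 EC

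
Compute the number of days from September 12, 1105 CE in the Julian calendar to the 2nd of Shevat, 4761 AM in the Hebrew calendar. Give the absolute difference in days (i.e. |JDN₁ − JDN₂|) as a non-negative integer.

JDN of the first date = 2124914.
JDN of the second date = 2086673.
|2086673 − 2124914| = 38241.

38241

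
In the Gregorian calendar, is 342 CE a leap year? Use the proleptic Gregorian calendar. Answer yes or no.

no

342 is not divisible by 4, so it is a common year.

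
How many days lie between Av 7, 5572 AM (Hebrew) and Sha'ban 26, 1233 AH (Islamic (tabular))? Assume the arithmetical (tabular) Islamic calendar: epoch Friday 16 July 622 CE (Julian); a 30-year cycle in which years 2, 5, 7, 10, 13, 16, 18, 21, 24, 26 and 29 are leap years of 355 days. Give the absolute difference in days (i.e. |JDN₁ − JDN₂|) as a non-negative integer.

First date → JDN 2383076; second date → JDN 2385252.
The interval is |2383076 − 2385252| = 2176 days.

2176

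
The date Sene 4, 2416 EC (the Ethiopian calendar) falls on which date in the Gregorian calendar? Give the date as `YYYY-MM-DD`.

2424-06-14

Julian Day Number of the source date = 2606573.
Converting JDN 2606573 to the Gregorian calendar gives 14 June 2424 CE.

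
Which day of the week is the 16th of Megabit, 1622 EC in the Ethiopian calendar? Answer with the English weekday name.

Friday

In the Gregorian calendar this is 22 March 1630 (JDN 2316486).
JDN 2316486 mod 7 = 4, and JDN 0 was a Monday, so this is a Friday.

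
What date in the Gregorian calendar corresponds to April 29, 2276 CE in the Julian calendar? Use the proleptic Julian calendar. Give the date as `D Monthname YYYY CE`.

14 May 2276 CE

For dates in this range the Gregorian date is 15 days ahead of the Julian.
29 April 2276 Julian + 15 days → 14 May 2276 Gregorian.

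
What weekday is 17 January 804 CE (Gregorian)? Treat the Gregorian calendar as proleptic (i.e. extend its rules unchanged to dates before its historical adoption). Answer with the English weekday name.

Since JDN mod 7 = 5 (0 = Monday), the day is Saturday.

Saturday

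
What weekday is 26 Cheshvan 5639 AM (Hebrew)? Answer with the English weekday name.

Equivalently 22 November 1878 Gregorian, JDN 2407311.
JDN 2407311 mod 7 = 4, and JDN 0 was a Monday, so this is a Friday.

Friday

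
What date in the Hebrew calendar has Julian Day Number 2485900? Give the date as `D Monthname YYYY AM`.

5 Shevat 5854 AM

The Gregorian equivalent of JDN 2485900 is 22 January 2094.
In the Hebrew calendar that day is 5 Shevat 5854 AM.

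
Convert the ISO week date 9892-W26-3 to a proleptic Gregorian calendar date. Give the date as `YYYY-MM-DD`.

9892-06-29

ISO week 1 of 9892 is the week containing the first Thursday of 9892.
Week 26, day 3 (Wednesday) lands on 9892-06-29.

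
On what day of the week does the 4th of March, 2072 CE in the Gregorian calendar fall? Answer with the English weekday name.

Since JDN mod 7 = 4 (0 = Monday), the day is Friday.

Friday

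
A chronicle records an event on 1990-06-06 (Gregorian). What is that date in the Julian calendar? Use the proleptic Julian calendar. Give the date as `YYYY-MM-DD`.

At this point the Julian calendar is 13 days behind the Gregorian.
6 June 1990 Gregorian − 13 days → 24 May 1990 Julian.

1990-05-24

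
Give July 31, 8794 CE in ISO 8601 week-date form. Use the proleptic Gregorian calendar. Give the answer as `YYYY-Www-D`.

8794-W30-7

The weekday is Sunday (ISO weekday 7).
That Sunday belongs to ISO week 30 of ISO year 8794.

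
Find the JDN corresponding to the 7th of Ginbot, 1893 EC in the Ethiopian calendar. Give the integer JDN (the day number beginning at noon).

Equivalently 15 May 1901 (Gregorian).
JDN 2451545 is 1 January 2000 CE (Gregorian); the target day is −36025 days from there, so JDN = 2415520.

2415520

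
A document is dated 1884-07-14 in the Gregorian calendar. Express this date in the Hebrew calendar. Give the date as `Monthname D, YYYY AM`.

Both dates share Julian Day Number 2409372; in the Hebrew calendar that is 21 Tammuz 5644 AM.

Tammuz 21, 5644 AM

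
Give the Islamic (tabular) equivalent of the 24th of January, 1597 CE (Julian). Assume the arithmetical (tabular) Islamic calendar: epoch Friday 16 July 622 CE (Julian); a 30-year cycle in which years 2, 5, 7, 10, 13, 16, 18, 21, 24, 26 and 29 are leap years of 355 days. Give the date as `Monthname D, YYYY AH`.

Julian Day Number of the source date = 2304386.
Converting JDN 2304386 to the tabular Islamic calendar gives 15 Jumada al-Thani 1005 AH.

Jumada al-Thani 15, 1005 AH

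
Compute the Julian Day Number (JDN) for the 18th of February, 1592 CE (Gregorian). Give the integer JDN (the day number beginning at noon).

2302574

JDN 2299161 is 15 October 1582 CE (Gregorian); the target day is +3413 days from there, so JDN = 2302574.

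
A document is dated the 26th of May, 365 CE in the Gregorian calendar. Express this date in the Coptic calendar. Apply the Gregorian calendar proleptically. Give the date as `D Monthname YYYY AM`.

30 Pashons 81 AM

Julian Day Number of the source date = 1854519.
Converting JDN 1854519 to the Coptic calendar gives 30 Pashons 81 AM.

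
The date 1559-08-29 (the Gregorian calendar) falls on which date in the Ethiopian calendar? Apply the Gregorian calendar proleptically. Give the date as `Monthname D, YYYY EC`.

Nehase 26, 1551 EC

Julian Day Number of the source date = 2290713.
Converting JDN 2290713 to the Ethiopian calendar gives 26 Nehase 1551 EC.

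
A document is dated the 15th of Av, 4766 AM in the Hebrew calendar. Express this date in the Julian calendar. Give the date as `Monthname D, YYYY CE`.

July 13, 1006 CE

Both dates share Julian Day Number 2088693; in the Julian calendar that is 13 July 1006 CE.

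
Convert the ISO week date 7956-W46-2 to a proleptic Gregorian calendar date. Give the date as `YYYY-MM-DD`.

ISO week 1 of 7956 is the week containing the first Thursday of 7956.
Week 46, day 2 (Tuesday) lands on 7956-11-13.

7956-11-13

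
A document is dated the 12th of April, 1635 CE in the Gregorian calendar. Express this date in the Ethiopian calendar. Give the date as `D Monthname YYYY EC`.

Julian Day Number of the source date = 2318333.
Converting JDN 2318333 to the Ethiopian calendar gives 7 Miyazya 1627 EC.

7 Miyazya 1627 EC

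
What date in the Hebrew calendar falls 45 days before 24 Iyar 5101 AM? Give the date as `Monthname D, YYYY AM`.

Counting 45 days back from JDN 2210990 reaches JDN 2210945, which is Nisan 9, 5101 AM.

Nisan 9, 5101 AM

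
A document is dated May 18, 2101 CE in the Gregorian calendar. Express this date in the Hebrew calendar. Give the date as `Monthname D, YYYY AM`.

Iyar 19, 5861 AM

Julian Day Number of the source date = 2488572.
Converting JDN 2488572 to the Hebrew calendar gives 19 Iyar 5861 AM.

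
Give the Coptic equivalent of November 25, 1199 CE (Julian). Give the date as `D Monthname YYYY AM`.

28 Hathor 916 AM

Julian Day Number of the source date = 2159321.
Converting JDN 2159321 to the Coptic calendar gives 28 Hathor 916 AM.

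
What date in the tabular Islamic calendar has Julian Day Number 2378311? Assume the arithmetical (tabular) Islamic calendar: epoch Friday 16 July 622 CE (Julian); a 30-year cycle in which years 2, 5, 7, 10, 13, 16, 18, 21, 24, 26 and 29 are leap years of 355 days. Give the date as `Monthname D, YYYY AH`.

The Gregorian equivalent of JDN 2378311 is 29 June 1799.
In the tabular Islamic calendar that day is Muharram 25, 1214 AH.

Muharram 25, 1214 AH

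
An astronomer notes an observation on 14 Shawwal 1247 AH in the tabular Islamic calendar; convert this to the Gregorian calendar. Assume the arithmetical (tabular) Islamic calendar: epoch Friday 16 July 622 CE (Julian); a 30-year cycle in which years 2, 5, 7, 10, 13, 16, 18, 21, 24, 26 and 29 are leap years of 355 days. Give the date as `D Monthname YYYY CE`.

Julian Day Number of the source date = 2390260.
Converting JDN 2390260 to the Gregorian calendar gives 17 March 1832 CE.

17 March 1832 CE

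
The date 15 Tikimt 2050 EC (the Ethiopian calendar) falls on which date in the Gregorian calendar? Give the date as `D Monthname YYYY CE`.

25 October 2057 CE

Both dates share Julian Day Number 2472662; in the Gregorian calendar that is 25 October 2057 CE.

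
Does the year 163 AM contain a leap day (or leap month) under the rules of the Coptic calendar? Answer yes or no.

yes

163 mod 4 = 3; in the Coptic calendar a year is leap when year mod 4 = 3, so it is a leap year.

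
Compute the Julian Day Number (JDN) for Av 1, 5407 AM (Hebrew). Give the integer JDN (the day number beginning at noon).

Equivalently 2 August 1647 (Gregorian).
JDN 2299161 is 15 October 1582 CE (Gregorian); the target day is +23667 days from there, so JDN = 2322828.

2322828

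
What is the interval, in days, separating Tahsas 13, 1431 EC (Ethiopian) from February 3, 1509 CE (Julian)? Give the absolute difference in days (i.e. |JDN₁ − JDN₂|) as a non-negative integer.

25624

First date → JDN 2246630; second date → JDN 2272254.
The interval is |2246630 − 2272254| = 25624 days.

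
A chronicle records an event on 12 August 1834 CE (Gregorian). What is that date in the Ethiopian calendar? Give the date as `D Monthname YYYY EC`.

Both dates share Julian Day Number 2391138; in the Ethiopian calendar that is 7 Nehase 1826 EC.

7 Nehase 1826 EC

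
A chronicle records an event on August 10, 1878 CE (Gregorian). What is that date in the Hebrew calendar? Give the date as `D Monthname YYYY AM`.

11 Av 5638 AM

Both dates share Julian Day Number 2407207; in the Hebrew calendar that is 11 Av 5638 AM.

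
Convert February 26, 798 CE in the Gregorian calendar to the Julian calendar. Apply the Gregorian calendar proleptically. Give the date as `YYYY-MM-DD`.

0798-02-22

At this point the Julian calendar is 4 days behind the Gregorian.
26 February 798 Gregorian − 4 days → 22 February 798 Julian.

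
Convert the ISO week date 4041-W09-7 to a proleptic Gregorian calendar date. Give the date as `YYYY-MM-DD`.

4041-03-03

ISO week 1 of 4041 is the week containing the first Thursday of 4041.
Week 9, day 7 (Sunday) lands on 4041-03-03.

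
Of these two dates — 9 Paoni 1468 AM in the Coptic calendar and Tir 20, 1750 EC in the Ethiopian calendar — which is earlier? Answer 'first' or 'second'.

first

First date → JDN 2361130; second date → JDN 2363182.
JDN 2361130 < JDN 2363182, so the first date is earlier.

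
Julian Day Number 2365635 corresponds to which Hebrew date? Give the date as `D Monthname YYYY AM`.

The Gregorian equivalent of JDN 2365635 is 14 October 1764.
In the Hebrew calendar that day is 18 Tishrei 5525 AM.

18 Tishrei 5525 AM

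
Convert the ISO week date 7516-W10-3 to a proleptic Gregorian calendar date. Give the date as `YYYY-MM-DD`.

ISO week 1 of 7516 is the week containing the first Thursday of 7516.
Week 10, day 3 (Wednesday) lands on 7516-03-08.

7516-03-08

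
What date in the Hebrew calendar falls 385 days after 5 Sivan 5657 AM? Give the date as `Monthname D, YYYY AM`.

JDN of 5 Sivan 5657 AM = 2414081.
2414081 + 385 = 2414466.
JDN 2414466 in the Hebrew calendar is Tammuz 5, 5658 AM.

Tammuz 5, 5658 AM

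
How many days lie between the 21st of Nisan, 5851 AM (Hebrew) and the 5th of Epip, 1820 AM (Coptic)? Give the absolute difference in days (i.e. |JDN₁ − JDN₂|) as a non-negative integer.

4843

First date → JDN 2484881; second date → JDN 2489724.
The interval is |2484881 − 2489724| = 4843 days.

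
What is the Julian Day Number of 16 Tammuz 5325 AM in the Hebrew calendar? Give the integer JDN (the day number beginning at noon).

2292840

Equivalently 25 June 1565 (proleptic Gregorian).
JDN 2299161 is 15 October 1582 CE (Gregorian); the target day is −6321 days from there, so JDN = 2292840.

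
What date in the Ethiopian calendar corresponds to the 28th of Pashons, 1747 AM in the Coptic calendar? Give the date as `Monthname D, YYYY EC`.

Ginbot 28, 2023 EC

Julian Day Number of the source date = 2463023.
Converting JDN 2463023 to the Ethiopian calendar gives 28 Ginbot 2023 EC.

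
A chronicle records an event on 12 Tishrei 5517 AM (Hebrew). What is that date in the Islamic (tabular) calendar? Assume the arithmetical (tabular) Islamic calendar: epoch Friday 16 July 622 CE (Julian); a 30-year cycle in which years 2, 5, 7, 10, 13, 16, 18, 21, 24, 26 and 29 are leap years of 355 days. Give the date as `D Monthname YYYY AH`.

The source date corresponds to 6 October 1756 in the Gregorian calendar (JDN 2362705).
That day falls on 11 Muharram 1170 AH in the tabular Islamic calendar.

11 Muharram 1170 AH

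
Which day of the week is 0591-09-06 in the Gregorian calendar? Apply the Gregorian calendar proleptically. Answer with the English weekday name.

Since JDN mod 7 = 1 (0 = Monday), the day is Tuesday.

Tuesday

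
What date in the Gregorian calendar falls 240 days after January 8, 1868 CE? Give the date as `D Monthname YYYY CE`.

JDN of January 8, 1868 CE = 2403340.
2403340 + 240 = 2403580.
JDN 2403580 in the Gregorian calendar is 4 September 1868 CE.

4 September 1868 CE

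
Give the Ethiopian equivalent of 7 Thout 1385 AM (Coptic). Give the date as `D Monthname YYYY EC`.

7 Meskerem 1661 EC

The source date corresponds to 14 September 1668 in the Gregorian calendar (JDN 2330542).
That day falls on 7 Meskerem 1661 EC in the Ethiopian calendar.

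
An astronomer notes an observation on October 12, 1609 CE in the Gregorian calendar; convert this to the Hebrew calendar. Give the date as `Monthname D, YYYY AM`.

Tishrei 14, 5370 AM

Julian Day Number of the source date = 2309020.
Converting JDN 2309020 to the Hebrew calendar gives 14 Tishrei 5370 AM.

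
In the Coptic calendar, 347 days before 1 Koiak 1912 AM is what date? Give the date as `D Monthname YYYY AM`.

Counting 347 days back from JDN 2523113 reaches JDN 2522766, which is 20 Koiak 1911 AM.

20 Koiak 1911 AM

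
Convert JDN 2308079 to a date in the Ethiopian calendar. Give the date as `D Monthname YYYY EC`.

10 Megabit 1599 EC

The Gregorian equivalent of JDN 2308079 is 16 March 1607.
In the Ethiopian calendar that day is 10 Megabit 1599 EC.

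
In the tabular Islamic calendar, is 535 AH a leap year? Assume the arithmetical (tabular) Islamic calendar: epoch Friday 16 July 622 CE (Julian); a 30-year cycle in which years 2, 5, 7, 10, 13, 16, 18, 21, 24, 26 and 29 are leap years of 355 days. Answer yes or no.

no

Year 535 AH is year 25 of its 30-year cycle; leap positions are 2, 5, 7, 10, 13, 16, 18, 21, 24, 26, 29, so it is a common year (354 days).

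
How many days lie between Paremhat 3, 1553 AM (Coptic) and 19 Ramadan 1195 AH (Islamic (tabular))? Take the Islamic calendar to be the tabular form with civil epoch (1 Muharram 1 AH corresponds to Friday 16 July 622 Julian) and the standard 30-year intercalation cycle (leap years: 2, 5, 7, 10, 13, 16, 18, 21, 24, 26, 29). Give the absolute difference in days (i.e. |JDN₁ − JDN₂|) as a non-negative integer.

First date → JDN 2392080; second date → JDN 2371808.
The interval is |2392080 − 2371808| = 20272 days.

20272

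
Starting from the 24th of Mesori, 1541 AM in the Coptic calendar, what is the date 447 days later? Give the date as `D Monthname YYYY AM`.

11 Hathor 1543 AM

The starting date is JDN 2387868; 2387868 + 447 = 2388315.
JDN 2388315 corresponds to 11 Hathor 1543 AM.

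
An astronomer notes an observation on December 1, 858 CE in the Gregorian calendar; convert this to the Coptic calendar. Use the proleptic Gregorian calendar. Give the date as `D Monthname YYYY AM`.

Both dates share Julian Day Number 2034773; in the Coptic calendar that is 1 Koiak 575 AM.

1 Koiak 575 AM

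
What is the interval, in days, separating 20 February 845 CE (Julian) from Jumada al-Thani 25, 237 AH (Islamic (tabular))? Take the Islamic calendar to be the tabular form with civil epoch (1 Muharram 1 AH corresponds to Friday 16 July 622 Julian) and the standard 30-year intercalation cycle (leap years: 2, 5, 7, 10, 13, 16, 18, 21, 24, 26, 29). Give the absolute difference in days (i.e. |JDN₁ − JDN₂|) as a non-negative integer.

JDN of the first date = 2029745.
JDN of the second date = 2032243.
|2032243 − 2029745| = 2498.

2498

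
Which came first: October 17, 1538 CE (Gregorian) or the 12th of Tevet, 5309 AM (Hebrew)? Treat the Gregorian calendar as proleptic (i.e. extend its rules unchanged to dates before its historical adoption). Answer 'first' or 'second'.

First date → JDN 2283092; second date → JDN 2286812.
JDN 2283092 < JDN 2286812, so the first date is earlier.

first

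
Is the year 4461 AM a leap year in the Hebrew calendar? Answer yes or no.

no

Hebrew year 4461 is year 15 of its 19-year Metonic cycle; leap years are at positions 3, 6, 8, 11, 14, 17, 19, so it is a common year (12 months).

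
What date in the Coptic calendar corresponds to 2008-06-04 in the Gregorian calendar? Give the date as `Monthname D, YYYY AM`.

Both dates share Julian Day Number 2454622; in the Coptic calendar that is 27 Pashons 1724 AM.

Pashons 27, 1724 AM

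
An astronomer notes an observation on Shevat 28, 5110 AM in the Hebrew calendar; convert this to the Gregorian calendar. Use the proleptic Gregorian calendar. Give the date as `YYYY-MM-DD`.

Both dates share Julian Day Number 2214183; in the Gregorian calendar that is 15 February 1350 CE.

1350-02-15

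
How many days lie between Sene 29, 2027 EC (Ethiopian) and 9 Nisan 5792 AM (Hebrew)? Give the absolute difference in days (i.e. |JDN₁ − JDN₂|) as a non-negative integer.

1202

First date → JDN 2464515; second date → JDN 2463313.
The interval is |2464515 − 2463313| = 1202 days.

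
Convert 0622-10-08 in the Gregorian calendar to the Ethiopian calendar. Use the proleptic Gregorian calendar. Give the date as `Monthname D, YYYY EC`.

Tikimt 8, 615 EC

Julian Day Number of the source date = 1948521.
Converting JDN 1948521 to the Ethiopian calendar gives 8 Tikimt 615 EC.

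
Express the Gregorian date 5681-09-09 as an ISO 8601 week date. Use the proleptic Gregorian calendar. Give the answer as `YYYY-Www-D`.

The weekday is Tuesday (ISO weekday 2).
That Tuesday belongs to ISO week 37 of ISO year 5681.

5681-W37-2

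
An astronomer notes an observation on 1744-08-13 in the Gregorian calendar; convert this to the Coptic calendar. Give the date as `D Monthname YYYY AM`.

9 Mesori 1460 AM

Julian Day Number of the source date = 2358268.
Converting JDN 2358268 to the Coptic calendar gives 9 Mesori 1460 AM.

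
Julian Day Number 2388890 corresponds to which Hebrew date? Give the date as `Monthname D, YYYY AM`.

The Gregorian equivalent of JDN 2388890 is 16 June 1828.
In the Hebrew calendar that day is Tammuz 4, 5588 AM.

Tammuz 4, 5588 AM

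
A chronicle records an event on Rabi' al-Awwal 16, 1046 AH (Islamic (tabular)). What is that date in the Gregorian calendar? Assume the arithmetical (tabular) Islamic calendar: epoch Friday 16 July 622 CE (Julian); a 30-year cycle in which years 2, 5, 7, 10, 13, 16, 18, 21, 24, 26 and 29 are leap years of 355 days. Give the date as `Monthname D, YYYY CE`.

August 18, 1636 CE

Both dates share Julian Day Number 2318827; in the Gregorian calendar that is 18 August 1636 CE.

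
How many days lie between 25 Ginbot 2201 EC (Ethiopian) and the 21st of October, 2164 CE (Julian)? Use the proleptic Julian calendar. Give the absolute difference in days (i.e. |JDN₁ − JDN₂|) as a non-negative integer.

JDN of the first date = 2528035.
JDN of the second date = 2511753.
|2511753 − 2528035| = 16282.

16282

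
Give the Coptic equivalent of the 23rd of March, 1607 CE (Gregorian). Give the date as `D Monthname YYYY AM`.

17 Paremhat 1323 AM

Julian Day Number of the source date = 2308086.
Converting JDN 2308086 to the Coptic calendar gives 17 Paremhat 1323 AM.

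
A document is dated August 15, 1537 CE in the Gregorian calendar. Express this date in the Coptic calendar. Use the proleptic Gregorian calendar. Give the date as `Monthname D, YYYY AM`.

Both dates share Julian Day Number 2282664; in the Coptic calendar that is 12 Mesori 1253 AM.

Mesori 12, 1253 AM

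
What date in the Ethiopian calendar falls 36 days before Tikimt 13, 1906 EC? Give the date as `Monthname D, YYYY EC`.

Meskerem 7, 1906 EC

The starting date is JDN 2420064; 2420064 − 36 = 2420028.
JDN 2420028 corresponds to Meskerem 7, 1906 EC.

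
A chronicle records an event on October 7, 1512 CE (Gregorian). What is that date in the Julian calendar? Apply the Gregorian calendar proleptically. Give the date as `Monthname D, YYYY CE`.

For dates in this range the Gregorian date is 10 days ahead of the Julian.
7 October 1512 Gregorian − 10 days → 27 September 1512 Julian.

September 27, 1512 CE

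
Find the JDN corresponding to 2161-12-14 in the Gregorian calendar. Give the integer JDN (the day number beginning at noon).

2510697

JDN 2451545 is 1 January 2000 CE (Gregorian); the target day is +59152 days from there, so JDN = 2510697.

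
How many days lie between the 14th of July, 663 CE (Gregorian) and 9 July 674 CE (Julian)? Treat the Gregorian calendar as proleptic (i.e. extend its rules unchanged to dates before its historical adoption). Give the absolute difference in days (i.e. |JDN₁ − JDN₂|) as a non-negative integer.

JDN of the first date = 1963410.
JDN of the second date = 1967426.
|1967426 − 1963410| = 4016.

4016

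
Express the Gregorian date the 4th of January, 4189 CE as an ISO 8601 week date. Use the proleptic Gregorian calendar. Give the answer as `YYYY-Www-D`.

4189-W01-7

The weekday is Sunday (ISO weekday 7).
That Sunday belongs to ISO week 1 of ISO year 4189.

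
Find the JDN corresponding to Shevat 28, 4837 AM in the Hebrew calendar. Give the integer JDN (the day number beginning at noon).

2114457

Equivalently 31 January 1077 (proleptic Gregorian).
JDN 2451545 is 1 January 2000 CE (Gregorian); the target day is −337088 days from there, so JDN = 2114457.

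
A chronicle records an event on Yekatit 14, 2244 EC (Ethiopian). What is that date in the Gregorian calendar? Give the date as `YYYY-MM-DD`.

Julian Day Number of the source date = 2543640.
Converting JDN 2543640 to the Gregorian calendar gives 24 February 2252 CE.

2252-02-24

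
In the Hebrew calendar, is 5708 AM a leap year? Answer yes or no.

yes

Hebrew year 5708 is year 8 of its 19-year Metonic cycle; leap years are at positions 3, 6, 8, 11, 14, 17, 19, so it is a leap year (13 months).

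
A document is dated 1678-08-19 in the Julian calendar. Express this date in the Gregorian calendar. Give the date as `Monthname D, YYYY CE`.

The Julian–Gregorian offset here is 10 days (Julian trailing).
19 August 1678 Julian + 10 days → 29 August 1678 Gregorian.

August 29, 1678 CE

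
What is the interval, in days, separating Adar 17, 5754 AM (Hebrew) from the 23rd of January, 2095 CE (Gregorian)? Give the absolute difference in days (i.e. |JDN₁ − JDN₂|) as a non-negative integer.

First date → JDN 2449412; second date → JDN 2486266.
The interval is |2449412 − 2486266| = 36854 days.

36854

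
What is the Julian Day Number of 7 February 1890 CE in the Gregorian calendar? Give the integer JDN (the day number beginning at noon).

2411406

JDN 2451545 is 1 January 2000 CE (Gregorian); the target day is −40139 days from there, so JDN = 2411406.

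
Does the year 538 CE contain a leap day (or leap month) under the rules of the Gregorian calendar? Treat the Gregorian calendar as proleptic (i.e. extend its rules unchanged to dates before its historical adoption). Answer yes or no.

no

538 is not divisible by 4, so it is a common year.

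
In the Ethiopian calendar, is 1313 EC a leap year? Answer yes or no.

no

1313 mod 4 = 1; in the Ethiopian calendar a year is leap when year mod 4 = 3, so it is a common year.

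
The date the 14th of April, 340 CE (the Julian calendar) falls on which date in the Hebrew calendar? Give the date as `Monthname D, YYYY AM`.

Julian Day Number of the source date = 1845347.
Converting JDN 1845347 to the Hebrew calendar gives 1 Iyar 4100 AM.

Iyar 1, 4100 AM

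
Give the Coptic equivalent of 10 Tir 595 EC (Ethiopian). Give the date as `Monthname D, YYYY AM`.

The source date corresponds to 8 January 603 in the proleptic Gregorian calendar (JDN 1941308).
That day falls on 10 Tobi 319 AM in the Coptic calendar.

Tobi 10, 319 AM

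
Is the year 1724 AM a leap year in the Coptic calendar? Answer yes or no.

no

1724 mod 4 = 0; in the Coptic calendar a year is leap when year mod 4 = 3, so it is a common year.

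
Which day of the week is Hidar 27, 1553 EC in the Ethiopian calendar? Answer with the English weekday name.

Saturday

In the proleptic Gregorian calendar this is 3 December 1560 (JDN 2291175).
JDN 2291175 mod 7 = 5, and JDN 0 was a Monday, so this is a Saturday.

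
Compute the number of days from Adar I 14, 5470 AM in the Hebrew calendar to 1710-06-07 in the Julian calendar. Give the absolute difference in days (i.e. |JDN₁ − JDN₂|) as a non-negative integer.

124

First date → JDN 2345669; second date → JDN 2345793.
The interval is |2345669 − 2345793| = 124 days.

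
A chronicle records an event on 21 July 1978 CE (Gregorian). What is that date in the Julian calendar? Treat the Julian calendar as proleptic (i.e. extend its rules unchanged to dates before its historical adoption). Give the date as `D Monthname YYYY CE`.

For dates in this range the Gregorian date is 13 days ahead of the Julian.
21 July 1978 Gregorian − 13 days → 8 July 1978 Julian.

8 July 1978 CE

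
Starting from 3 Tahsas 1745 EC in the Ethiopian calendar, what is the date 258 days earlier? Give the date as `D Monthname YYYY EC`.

20 Megabit 1744 EC

JDN of 3 Tahsas 1745 EC = 2361309.
2361309 − 258 = 2361051.
JDN 2361051 in the Ethiopian calendar is 20 Megabit 1744 EC.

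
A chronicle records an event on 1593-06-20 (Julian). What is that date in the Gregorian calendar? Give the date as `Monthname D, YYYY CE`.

The Julian–Gregorian offset here is 10 days (Julian trailing).
20 June 1593 Julian + 10 days → 30 June 1593 Gregorian.

June 30, 1593 CE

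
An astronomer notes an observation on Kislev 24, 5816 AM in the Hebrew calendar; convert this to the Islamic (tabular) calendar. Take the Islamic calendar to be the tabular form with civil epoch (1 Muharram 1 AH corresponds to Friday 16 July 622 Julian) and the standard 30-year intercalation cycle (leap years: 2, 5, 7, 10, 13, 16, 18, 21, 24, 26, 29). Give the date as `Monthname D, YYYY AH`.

Jumada al-Awwal 24, 1478 AH

Both dates share Julian Day Number 2471981; in the tabular Islamic calendar that is 24 Jumada al-Awwal 1478 AH.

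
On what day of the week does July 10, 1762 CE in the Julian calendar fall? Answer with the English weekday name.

This is JDN 2364819 (21 July 1762 Gregorian).
2364819 ≡ 2 (mod 7); counting from Monday = 0 gives Wednesday.

Wednesday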